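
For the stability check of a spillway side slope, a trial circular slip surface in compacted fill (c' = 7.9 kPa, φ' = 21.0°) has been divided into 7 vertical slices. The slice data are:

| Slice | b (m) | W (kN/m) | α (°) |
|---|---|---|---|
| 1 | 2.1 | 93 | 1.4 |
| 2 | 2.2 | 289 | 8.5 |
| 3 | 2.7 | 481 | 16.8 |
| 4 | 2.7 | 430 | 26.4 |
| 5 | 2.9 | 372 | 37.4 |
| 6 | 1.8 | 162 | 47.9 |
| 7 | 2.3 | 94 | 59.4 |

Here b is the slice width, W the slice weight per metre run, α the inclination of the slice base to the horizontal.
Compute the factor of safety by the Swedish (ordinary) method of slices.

Ordinary method of slices: FS = Σ[c'·Δl_i + (W_i cosα_i)·tanφ'] / Σ W_i sinα_i, with Δl_i = b_i / cosα_i.
Slice 1: Δl = 2.1/cos1.4° = 2.101 m; N'_1 = 93·cos1.4° = 93.0; c'Δl = 16.59; W sinα = 2.3
Slice 2: Δl = 2.2/cos8.5° = 2.224 m; N'_2 = 289·cos8.5° = 285.8; c'Δl = 17.57; W sinα = 42.7
Slice 3: Δl = 2.7/cos16.8° = 2.820 m; N'_3 = 481·cos16.8° = 460.5; c'Δl = 22.28; W sinα = 139.0
Slice 4: Δl = 2.7/cos26.4° = 3.014 m; N'_4 = 430·cos26.4° = 385.2; c'Δl = 23.81; W sinα = 191.2
Slice 5: Δl = 2.9/cos37.4° = 3.650 m; N'_5 = 372·cos37.4° = 295.5; c'Δl = 28.84; W sinα = 225.9
Slice 6: Δl = 1.8/cos47.9° = 2.685 m; N'_6 = 162·cos47.9° = 108.6; c'Δl = 21.21; W sinα = 120.2
Slice 7: Δl = 2.3/cos59.4° = 4.518 m; N'_7 = 94·cos59.4° = 47.8; c'Δl = 35.69; W sinα = 80.9
Σc'Δl = 166.0 kN/m; ΣN' = 1676.4 kN/m; ΣW sinα = 802.3 kN/m
Resisting = 166.0 + 1676.4·tan21.0° = 166.0 + 643.5 = 809.5 kN/m
FS = 809.5 / 802.3 = 1.009

FS = 1.01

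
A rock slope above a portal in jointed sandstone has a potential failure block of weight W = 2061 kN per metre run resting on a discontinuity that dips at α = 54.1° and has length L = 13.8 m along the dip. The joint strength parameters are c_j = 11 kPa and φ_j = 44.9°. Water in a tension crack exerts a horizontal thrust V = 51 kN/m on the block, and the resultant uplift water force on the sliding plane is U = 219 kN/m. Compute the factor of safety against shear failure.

FS = 0.65

Resolving the block weight along and normal to the plane and applying the Mohr–Coulomb strength on the joint:
N' = W cosα − U − V sinα = 2061·cos54.1° − 219 − 51·sin54.1° = 948.2 kN/m
Driving force T = W sinα + V cosα = 2061·sin54.1° + 51·cos54.1° = 1699.4 kN/m
Resisting force R = c_j·L + N'·tanφ_j = 11·13.8 + 948.2·tan44.9° = 151.8 + 944.9 = 1096.7 kN/m
FS = R / T = 1096.7 / 1699.4 = 0.645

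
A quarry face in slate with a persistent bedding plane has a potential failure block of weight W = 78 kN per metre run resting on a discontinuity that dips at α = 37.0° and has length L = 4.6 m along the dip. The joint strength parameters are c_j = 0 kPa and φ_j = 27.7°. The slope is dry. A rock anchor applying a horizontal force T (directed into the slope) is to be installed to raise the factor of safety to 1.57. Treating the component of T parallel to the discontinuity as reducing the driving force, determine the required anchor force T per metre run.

T = 26 kN/m

Resolving forces along and normal to the sliding plane, with the horizontal anchor force T adding T·sinα to the effective normal force and T·cosα acting up the plane against the driving force:
FS = [c_jL + (W cosα + T sinα) tanφ_j] / [W sinα − T cosα]
Without the anchor: N' = 62.3 kN/m, driving T_d = 46.9 kN/m, resisting R = 0·4.6 + 62.3·tan27.7° = 32.7 kN/m, FS = 0.70.
Setting FS = 1.57 and solving for T:
1.57·(46.9 − T cos37.0°) = 32.7 + T sin37.0°·tan27.7°
T·(sin37.0°·tan27.7° + 1.57·cos37.0°) = 1.57·46.9 − 32.7
T·(0.6018·0.5250 + 1.57·0.7986) = 73.7 − 32.7 = 41.0
T·1.5698 = 41.0
T = 26.1 kN/m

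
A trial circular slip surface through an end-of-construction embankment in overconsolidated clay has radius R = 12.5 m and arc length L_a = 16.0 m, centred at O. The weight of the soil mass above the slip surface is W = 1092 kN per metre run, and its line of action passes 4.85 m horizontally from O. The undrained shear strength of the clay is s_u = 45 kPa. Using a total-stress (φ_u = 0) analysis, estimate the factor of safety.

FS = 1.70

Taking moments about the centre O, the resisting moment is provided by the undrained shear strength acting along the arc:
M_R = s_u·L_a·R = 45·16.00·12.5 = 9000.0 kN·m/m
M_D = W·d = 1092·4.85 = 5296.2 kN·m/m
FS = M_R / M_D = 9000.0 / 5296.2 = 1.699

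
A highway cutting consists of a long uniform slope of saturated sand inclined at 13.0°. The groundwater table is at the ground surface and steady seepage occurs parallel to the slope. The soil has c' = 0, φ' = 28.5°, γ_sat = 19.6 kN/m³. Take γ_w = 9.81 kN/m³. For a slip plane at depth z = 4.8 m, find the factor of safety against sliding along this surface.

FS = 1.17

With seepage parallel to the slope and the water table at the surface, the effective normal stress on the slip plane uses the buoyant unit weight γ' = γ_sat − γ_w while the driving shear stress uses γ_sat:
FS = [c' + γ' z cos²β tanφ'] / [γ_sat z sinβ cosβ]
(For c' = 0 this reduces to FS = (γ'/γ_sat)·tanφ'/tanβ.)
γ' = 19.6 − 9.81 = 9.79 kN/m³
Numerator = 0.0 + 9.79·4.8·cos²13.0°·tan28.5° = 0.0 + 9.79·4.8·0.9494·0.5430 = 24.223 kPa
Denominator = 19.6·4.8·sin13.0°·cos13.0° = 19.6·4.8·0.2250·0.9744 = 20.621 kPa
FS = 24.223 / 20.621 = 1.175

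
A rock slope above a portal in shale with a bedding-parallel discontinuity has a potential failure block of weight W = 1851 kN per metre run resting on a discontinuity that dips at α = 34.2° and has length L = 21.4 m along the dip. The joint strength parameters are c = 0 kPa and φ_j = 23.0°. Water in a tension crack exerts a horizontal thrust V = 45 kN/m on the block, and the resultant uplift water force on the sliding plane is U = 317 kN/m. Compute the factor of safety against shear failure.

FS = 0.47

Resolving the block weight along and normal to the plane and applying the Mohr–Coulomb strength on the joint:
N' = W cosα − U − V sinα = 1851·cos34.2° − 317 − 45·sin34.2° = 1188.6 kN/m
Driving force T = W sinα + V cosα = 1851·sin34.2° + 45·cos34.2° = 1077.6 kN/m
Resisting force R = c·L + N'·tanφ_j = 0·21.4 + 1188.6·tan23.0° = 0.0 + 504.5 = 504.5 kN/m
FS = R / T = 504.5 / 1077.6 = 0.468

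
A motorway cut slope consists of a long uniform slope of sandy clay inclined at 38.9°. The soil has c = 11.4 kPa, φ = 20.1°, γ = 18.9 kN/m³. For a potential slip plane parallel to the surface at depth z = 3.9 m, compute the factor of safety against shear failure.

For an infinite slope with a slip plane parallel to the surface (no pore pressure): FS = [c + γz cos²β tanφ] / [γz sinβ cosβ].
γz = 18.9·3.9 = 73.71 kN/m²
Numerator = 11.4 + 73.71·cos²38.9°·tan20.1° = 11.4 + 73.71·0.6057·0.3659 = 27.737 kPa
Denominator = 73.71·sin38.9°·cos38.9° = 73.71·0.6280·0.7782 = 36.023 kPa
FS = 27.737 / 36.023 = 0.770

FS = 0.77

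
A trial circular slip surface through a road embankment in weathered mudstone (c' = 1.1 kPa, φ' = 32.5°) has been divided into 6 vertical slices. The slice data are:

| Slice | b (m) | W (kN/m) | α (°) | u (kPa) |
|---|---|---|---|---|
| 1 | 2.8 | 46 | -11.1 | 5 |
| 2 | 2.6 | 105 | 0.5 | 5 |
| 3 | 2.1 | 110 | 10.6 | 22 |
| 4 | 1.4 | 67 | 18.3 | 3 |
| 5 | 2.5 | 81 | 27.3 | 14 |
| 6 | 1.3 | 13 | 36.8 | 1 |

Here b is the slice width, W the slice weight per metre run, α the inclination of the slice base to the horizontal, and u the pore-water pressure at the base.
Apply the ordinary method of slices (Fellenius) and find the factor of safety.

FS = 2.51

Ordinary method of slices: FS = Σ[c'·Δl_i + (W_i cosα_i − u_i·Δl_i)·tanφ'] / Σ W_i sinα_i, with Δl_i = b_i / cosα_i.
Slice 1: Δl = 2.8/cos(-11.1°) = 2.853 m; N'_1 = 46·cos(-11.1°) − 5·2.853 = 30.9; c'Δl = 3.14; W sinα = -8.9
Slice 2: Δl = 2.6/cos0.5° = 2.600 m; N'_2 = 105·cos0.5° − 5·2.600 = 92.0; c'Δl = 2.86; W sinα = 0.9
Slice 3: Δl = 2.1/cos10.6° = 2.136 m; N'_3 = 110·cos10.6° − 22·2.136 = 61.1; c'Δl = 2.35; W sinα = 20.2
Slice 4: Δl = 1.4/cos18.3° = 1.475 m; N'_4 = 67·cos18.3° − 3·1.475 = 59.2; c'Δl = 1.62; W sinα = 21.0
Slice 5: Δl = 2.5/cos27.3° = 2.813 m; N'_5 = 81·cos27.3° − 14·2.813 = 32.6; c'Δl = 3.09; W sinα = 37.2
Slice 6: Δl = 1.3/cos36.8° = 1.624 m; N'_6 = 13·cos36.8° − 1·1.624 = 8.8; c'Δl = 1.79; W sinα = 7.8
Σc'Δl = 14.9 kN/m; ΣN' = 284.6 kN/m; ΣW sinα = 78.3 kN/m
Resisting = 14.9 + 284.6·tan32.5° = 14.9 + 181.3 = 196.1 kN/m
FS = 196.1 / 78.3 = 2.506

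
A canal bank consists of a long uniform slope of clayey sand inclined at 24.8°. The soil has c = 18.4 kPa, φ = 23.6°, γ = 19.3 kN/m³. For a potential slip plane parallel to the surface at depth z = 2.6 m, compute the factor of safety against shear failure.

FS = 1.91

For an infinite slope with a slip plane parallel to the surface (no pore pressure): FS = [c + γz cos²β tanφ] / [γz sinβ cosβ].
γz = 19.3·2.6 = 50.18 kN/m²
Numerator = 18.4 + 50.18·cos²24.8°·tan23.6° = 18.4 + 50.18·0.8241·0.4369 = 36.466 kPa
Denominator = 50.18·sin24.8°·cos24.8° = 50.18·0.4195·0.9078 = 19.107 kPa
FS = 36.466 / 19.107 = 1.909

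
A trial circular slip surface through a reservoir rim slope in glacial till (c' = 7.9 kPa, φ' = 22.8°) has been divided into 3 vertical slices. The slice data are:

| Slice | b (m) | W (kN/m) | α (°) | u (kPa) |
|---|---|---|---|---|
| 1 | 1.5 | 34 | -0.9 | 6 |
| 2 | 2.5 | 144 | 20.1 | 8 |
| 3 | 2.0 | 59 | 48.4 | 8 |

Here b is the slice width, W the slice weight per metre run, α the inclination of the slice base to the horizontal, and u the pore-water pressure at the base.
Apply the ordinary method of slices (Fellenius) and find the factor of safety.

Ordinary method of slices: FS = Σ[c'·Δl_i + (W_i cosα_i − u_i·Δl_i)·tanφ'] / Σ W_i sinα_i, with Δl_i = b_i / cosα_i.
Slice 1: Δl = 1.5/cos(-0.9°) = 1.500 m; N'_1 = 34·cos(-0.9°) − 6·1.500 = 25.0; c'Δl = 11.85; W sinα = -0.5
Slice 2: Δl = 2.5/cos20.1° = 2.662 m; N'_2 = 144·cos20.1° − 8·2.662 = 113.9; c'Δl = 21.03; W sinα = 49.5
Slice 3: Δl = 2.0/cos48.4° = 3.012 m; N'_3 = 59·cos48.4° − 8·3.012 = 15.1; c'Δl = 23.80; W sinα = 44.1
Σc'Δl = 56.7 kN/m; ΣN' = 154.0 kN/m; ΣW sinα = 93.1 kN/m
Resisting = 56.7 + 154.0·tan22.8° = 56.7 + 64.7 = 121.4 kN/m
FS = 121.4 / 93.1 = 1.305

FS = 1.30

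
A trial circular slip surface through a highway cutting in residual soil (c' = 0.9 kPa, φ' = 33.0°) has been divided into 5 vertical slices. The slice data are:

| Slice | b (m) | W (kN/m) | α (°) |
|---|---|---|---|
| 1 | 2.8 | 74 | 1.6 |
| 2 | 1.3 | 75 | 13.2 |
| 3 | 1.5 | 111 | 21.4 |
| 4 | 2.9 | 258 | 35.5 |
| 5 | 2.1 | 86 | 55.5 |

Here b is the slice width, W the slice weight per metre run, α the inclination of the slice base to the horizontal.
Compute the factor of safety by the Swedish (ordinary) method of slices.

Ordinary method of slices: FS = Σ[c'·Δl_i + (W_i cosα_i)·tanφ'] / Σ W_i sinα_i, with Δl_i = b_i / cosα_i.
Slice 1: Δl = 2.8/cos1.6° = 2.801 m; N'_1 = 74·cos1.6° = 74.0; c'Δl = 2.52; W sinα = 2.1
Slice 2: Δl = 1.3/cos13.2° = 1.335 m; N'_2 = 75·cos13.2° = 73.0; c'Δl = 1.20; W sinα = 17.1
Slice 3: Δl = 1.5/cos21.4° = 1.611 m; N'_3 = 111·cos21.4° = 103.3; c'Δl = 1.45; W sinα = 40.5
Slice 4: Δl = 2.9/cos35.5° = 3.562 m; N'_4 = 258·cos35.5° = 210.0; c'Δl = 3.21; W sinα = 149.8
Slice 5: Δl = 2.1/cos55.5° = 3.708 m; N'_5 = 86·cos55.5° = 48.7; c'Δl = 3.34; W sinα = 70.9
Σc'Δl = 11.7 kN/m; ΣN' = 509.1 kN/m; ΣW sinα = 280.4 kN/m
Resisting = 11.7 + 509.1·tan33.0° = 11.7 + 330.6 = 342.3 kN/m
FS = 342.3 / 280.4 = 1.221

FS = 1.22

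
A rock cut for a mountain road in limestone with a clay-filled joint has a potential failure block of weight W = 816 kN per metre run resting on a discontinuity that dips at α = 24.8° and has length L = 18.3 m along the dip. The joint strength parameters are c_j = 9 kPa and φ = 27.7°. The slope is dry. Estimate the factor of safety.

Resolving the block weight along and normal to the plane and applying the Mohr–Coulomb strength on the joint:
N' = W cosα = 816·cos24.8° = 740.7 kN/m
Driving force T = W sinα = 816·sin24.8° = 342.3 kN/m
Resisting force R = c_j·L + N'·tanφ = 9·18.3 + 740.7·tan27.7° = 164.7 + 388.9 = 553.6 kN/m
FS = R / T = 553.6 / 342.3 = 1.617

FS = 1.62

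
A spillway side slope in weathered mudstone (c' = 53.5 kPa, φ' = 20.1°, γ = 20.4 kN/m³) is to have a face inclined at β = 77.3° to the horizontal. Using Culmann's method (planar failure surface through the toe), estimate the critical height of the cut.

H_c = 20.97 m

Culmann's analysis gives the critical failure plane at α_cr = (β + φ')/2 = (77.3 + 20.1)/2 = 48.7°, and the critical height
H_c = (4c'/γ) · sinβ cosφ' / [1 − cos(β − φ')]
    = (4·53.5/20.4) · sin77.3°·cos20.1° / [1 − cos(57.2°)]
    = 10.490 · 0.9755·0.9391 / [1 − 0.5417]
    = 10.490 · 0.9161 / 0.4583
    = 20.97 m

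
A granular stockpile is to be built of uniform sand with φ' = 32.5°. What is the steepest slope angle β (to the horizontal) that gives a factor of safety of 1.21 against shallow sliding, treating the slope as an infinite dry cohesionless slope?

For an infinite dry cohesionless slope FS = tanφ'/tanβ, so tanβ = tanφ' / FS.
tanβ = tan32.5° / 1.21 = 0.6371 / 1.21 = 0.5265
β = arctan(0.5265) = 27.77°

β = 27.8°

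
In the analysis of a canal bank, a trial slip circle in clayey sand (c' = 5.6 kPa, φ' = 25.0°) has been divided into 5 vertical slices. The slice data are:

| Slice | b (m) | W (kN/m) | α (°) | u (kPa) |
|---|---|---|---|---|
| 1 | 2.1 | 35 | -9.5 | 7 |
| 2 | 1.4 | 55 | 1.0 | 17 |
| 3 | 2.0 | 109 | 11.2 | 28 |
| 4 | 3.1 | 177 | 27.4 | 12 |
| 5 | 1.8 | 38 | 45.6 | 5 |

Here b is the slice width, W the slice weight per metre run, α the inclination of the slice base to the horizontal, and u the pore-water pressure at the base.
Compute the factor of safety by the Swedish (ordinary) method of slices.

FS = 1.38

Ordinary method of slices: FS = Σ[c'·Δl_i + (W_i cosα_i − u_i·Δl_i)·tanφ'] / Σ W_i sinα_i, with Δl_i = b_i / cosα_i.
Slice 1: Δl = 2.1/cos(-9.5°) = 2.129 m; N'_1 = 35·cos(-9.5°) − 7·2.129 = 19.6; c'Δl = 11.92; W sinα = -5.8
Slice 2: Δl = 1.4/cos1.0° = 1.400 m; N'_2 = 55·cos1.0° − 17·1.400 = 31.2; c'Δl = 7.84; W sinα = 1.0
Slice 3: Δl = 2.0/cos11.2° = 2.039 m; N'_3 = 109·cos11.2° − 28·2.039 = 49.8; c'Δl = 11.42; W sinα = 21.2
Slice 4: Δl = 3.1/cos27.4° = 3.492 m; N'_4 = 177·cos27.4° − 12·3.492 = 115.2; c'Δl = 19.55; W sinα = 81.5
Slice 5: Δl = 1.8/cos45.6° = 2.573 m; N'_5 = 38·cos45.6° − 5·2.573 = 13.7; c'Δl = 14.41; W sinα = 27.1
Σc'Δl = 65.1 kN/m; ΣN' = 229.6 kN/m; ΣW sinα = 125.0 kN/m
Resisting = 65.1 + 229.6·tan25.0° = 65.1 + 107.1 = 172.2 kN/m
FS = 172.2 / 125.0 = 1.378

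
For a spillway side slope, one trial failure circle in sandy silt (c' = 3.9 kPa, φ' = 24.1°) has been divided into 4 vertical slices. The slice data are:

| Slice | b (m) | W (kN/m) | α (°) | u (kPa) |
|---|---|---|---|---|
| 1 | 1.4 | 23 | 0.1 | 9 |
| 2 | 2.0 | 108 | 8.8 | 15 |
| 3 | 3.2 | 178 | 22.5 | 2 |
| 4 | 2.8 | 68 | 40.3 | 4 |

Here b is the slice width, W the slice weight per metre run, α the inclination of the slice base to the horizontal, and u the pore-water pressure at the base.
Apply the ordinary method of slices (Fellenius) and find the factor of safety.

FS = 1.30

Ordinary method of slices: FS = Σ[c'·Δl_i + (W_i cosα_i − u_i·Δl_i)·tanφ'] / Σ W_i sinα_i, with Δl_i = b_i / cosα_i.
Slice 1: Δl = 1.4/cos0.1° = 1.400 m; N'_1 = 23·cos0.1° − 9·1.400 = 10.4; c'Δl = 5.46; W sinα = 0.0
Slice 2: Δl = 2.0/cos8.8° = 2.024 m; N'_2 = 108·cos8.8° − 15·2.024 = 76.4; c'Δl = 7.89; W sinα = 16.5
Slice 3: Δl = 3.2/cos22.5° = 3.464 m; N'_3 = 178·cos22.5° − 2·3.464 = 157.5; c'Δl = 13.51; W sinα = 68.1
Slice 4: Δl = 2.8/cos40.3° = 3.671 m; N'_4 = 68·cos40.3° − 4·3.671 = 37.2; c'Δl = 14.32; W sinα = 44.0
Σc'Δl = 41.2 kN/m; ΣN' = 281.5 kN/m; ΣW sinα = 128.7 kN/m
Resisting = 41.2 + 281.5·tan24.1° = 41.2 + 125.9 = 167.1 kN/m
FS = 167.1 / 128.7 = 1.299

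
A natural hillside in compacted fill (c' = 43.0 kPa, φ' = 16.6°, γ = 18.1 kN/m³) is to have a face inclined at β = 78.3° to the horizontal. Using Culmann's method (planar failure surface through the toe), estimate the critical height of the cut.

H_c = 16.96 m

Culmann's analysis gives the critical failure plane at α_cr = (β + φ')/2 = (78.3 + 16.6)/2 = 47.5°, and the critical height
H_c = (4c'/γ) · sinβ cosφ' / [1 − cos(β − φ')]
    = (4·43.0/18.1) · sin78.3°·cos16.6° / [1 − cos(61.7°)]
    = 9.503 · 0.9792·0.9583 / [1 − 0.4741]
    = 9.503 · 0.9384 / 0.5259
    = 16.96 m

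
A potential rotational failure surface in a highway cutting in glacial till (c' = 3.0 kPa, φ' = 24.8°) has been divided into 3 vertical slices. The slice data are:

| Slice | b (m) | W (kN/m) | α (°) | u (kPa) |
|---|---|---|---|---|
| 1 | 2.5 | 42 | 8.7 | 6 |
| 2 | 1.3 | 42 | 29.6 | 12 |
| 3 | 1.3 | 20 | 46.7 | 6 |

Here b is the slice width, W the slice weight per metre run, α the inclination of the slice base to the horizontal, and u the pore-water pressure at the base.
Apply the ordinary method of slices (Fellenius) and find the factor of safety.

FS = 0.95

Ordinary method of slices: FS = Σ[c'·Δl_i + (W_i cosα_i − u_i·Δl_i)·tanφ'] / Σ W_i sinα_i, with Δl_i = b_i / cosα_i.
Slice 1: Δl = 2.5/cos8.7° = 2.529 m; N'_1 = 42·cos8.7° − 6·2.529 = 26.3; c'Δl = 7.59; W sinα = 6.4
Slice 2: Δl = 1.3/cos29.6° = 1.495 m; N'_2 = 42·cos29.6° − 12·1.495 = 18.6; c'Δl = 4.49; W sinα = 20.7
Slice 3: Δl = 1.3/cos46.7° = 1.896 m; N'_3 = 20·cos46.7° − 6·1.896 = 2.3; c'Δl = 5.69; W sinα = 14.6
Σc'Δl = 17.8 kN/m; ΣN' = 47.3 kN/m; ΣW sinα = 41.7 kN/m
Resisting = 17.8 + 47.3·tan24.8° = 17.8 + 21.8 = 39.6 kN/m
FS = 39.6 / 41.7 = 0.951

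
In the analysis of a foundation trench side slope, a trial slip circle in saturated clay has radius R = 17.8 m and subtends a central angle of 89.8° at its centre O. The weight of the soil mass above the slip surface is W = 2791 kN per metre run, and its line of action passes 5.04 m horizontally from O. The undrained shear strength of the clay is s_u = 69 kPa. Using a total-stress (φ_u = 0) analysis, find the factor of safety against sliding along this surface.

Taking moments about the centre O, the resisting moment is provided by the undrained shear strength acting along the arc:
Arc length L_a = R·θ = 17.8·(89.8°·π/180) = 17.8·1.5673 = 27.90 m
M_R = s_u·L_a·R = 69·27.90·17.8 = 34264.4 kN·m/m
M_D = W·d = 2791·5.04 = 14066.6 kN·m/m
FS = M_R / M_D = 34264.4 / 14066.6 = 2.436

FS = 2.44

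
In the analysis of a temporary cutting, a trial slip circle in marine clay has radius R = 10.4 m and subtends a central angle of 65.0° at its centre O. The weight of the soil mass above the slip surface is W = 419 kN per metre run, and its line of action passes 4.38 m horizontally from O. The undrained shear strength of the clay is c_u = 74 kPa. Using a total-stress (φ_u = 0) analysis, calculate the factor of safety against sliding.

FS = 4.95

Taking moments about the centre O, the resisting moment is provided by the undrained shear strength acting along the arc:
Arc length L_a = R·θ = 10.4·(65.0°·π/180) = 10.4·1.1345 = 11.80 m
M_R = c_u·L_a·R = 74·11.80·10.4 = 9080.1 kN·m/m
M_D = W·d = 419·4.38 = 1835.2 kN·m/m
FS = M_R / M_D = 9080.1 / 1835.2 = 4.948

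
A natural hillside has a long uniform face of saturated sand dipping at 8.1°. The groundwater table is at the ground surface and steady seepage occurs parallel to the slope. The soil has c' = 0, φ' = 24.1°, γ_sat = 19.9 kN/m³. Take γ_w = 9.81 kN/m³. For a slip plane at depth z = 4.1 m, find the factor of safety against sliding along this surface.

FS = 1.59

With seepage parallel to the slope and the water table at the surface, the effective normal stress on the slip plane uses the buoyant unit weight γ' = γ_sat − γ_w while the driving shear stress uses γ_sat:
FS = [c' + γ' z cos²β tanφ'] / [γ_sat z sinβ cosβ]
(For c' = 0 this reduces to FS = (γ'/γ_sat)·tanφ'/tanβ.)
γ' = 19.9 − 9.81 = 10.09 kN/m³
Numerator = 0.0 + 10.09·4.1·cos²8.1°·tan24.1° = 0.0 + 10.09·4.1·0.9801·0.4473 = 18.138 kPa
Denominator = 19.9·4.1·sin8.1°·cos8.1° = 19.9·4.1·0.1409·0.9900 = 11.381 kPa
FS = 18.138 / 11.381 = 1.594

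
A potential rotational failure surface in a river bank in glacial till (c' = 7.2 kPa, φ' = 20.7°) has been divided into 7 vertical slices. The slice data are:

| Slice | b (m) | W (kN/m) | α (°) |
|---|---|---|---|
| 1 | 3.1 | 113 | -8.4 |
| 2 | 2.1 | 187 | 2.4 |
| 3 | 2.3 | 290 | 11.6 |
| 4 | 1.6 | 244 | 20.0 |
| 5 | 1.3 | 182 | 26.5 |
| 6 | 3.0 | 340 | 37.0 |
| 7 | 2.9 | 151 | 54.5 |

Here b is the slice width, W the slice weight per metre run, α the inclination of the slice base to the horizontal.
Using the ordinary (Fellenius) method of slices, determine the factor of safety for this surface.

Ordinary method of slices: FS = Σ[c'·Δl_i + (W_i cosα_i)·tanφ'] / Σ W_i sinα_i, with Δl_i = b_i / cosα_i.
Slice 1: Δl = 3.1/cos(-8.4°) = 3.134 m; N'_1 = 113·cos(-8.4°) = 111.8; c'Δl = 22.56; W sinα = -16.5
Slice 2: Δl = 2.1/cos2.4° = 2.102 m; N'_2 = 187·cos2.4° = 186.8; c'Δl = 15.13; W sinα = 7.8
Slice 3: Δl = 2.3/cos11.6° = 2.348 m; N'_3 = 290·cos11.6° = 284.1; c'Δl = 16.91; W sinα = 58.3
Slice 4: Δl = 1.6/cos20.0° = 1.703 m; N'_4 = 244·cos20.0° = 229.3; c'Δl = 12.26; W sinα = 83.5
Slice 5: Δl = 1.3/cos26.5° = 1.453 m; N'_5 = 182·cos26.5° = 162.9; c'Δl = 10.46; W sinα = 81.2
Slice 6: Δl = 3.0/cos37.0° = 3.756 m; N'_6 = 340·cos37.0° = 271.5; c'Δl = 27.05; W sinα = 204.6
Slice 7: Δl = 2.9/cos54.5° = 4.994 m; N'_7 = 151·cos54.5° = 87.7; c'Δl = 35.96; W sinα = 122.9
Σc'Δl = 140.3 kN/m; ΣN' = 1334.1 kN/m; ΣW sinα = 541.8 kN/m
Resisting = 140.3 + 1334.1·tan20.7° = 140.3 + 504.1 = 644.4 kN/m
FS = 644.4 / 541.8 = 1.189

FS = 1.19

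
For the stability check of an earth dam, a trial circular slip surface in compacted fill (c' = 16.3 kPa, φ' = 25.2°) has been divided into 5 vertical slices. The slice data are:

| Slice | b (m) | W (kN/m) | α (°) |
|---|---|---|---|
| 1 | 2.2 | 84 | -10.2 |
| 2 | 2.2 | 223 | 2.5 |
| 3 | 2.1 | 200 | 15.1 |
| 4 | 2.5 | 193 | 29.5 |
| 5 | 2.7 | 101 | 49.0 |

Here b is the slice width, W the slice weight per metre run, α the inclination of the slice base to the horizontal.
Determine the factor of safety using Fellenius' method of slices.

Ordinary method of slices: FS = Σ[c'·Δl_i + (W_i cosα_i)·tanφ'] / Σ W_i sinα_i, with Δl_i = b_i / cosα_i.
Slice 1: Δl = 2.2/cos(-10.2°) = 2.235 m; N'_1 = 84·cos(-10.2°) = 82.7; c'Δl = 36.44; W sinα = -14.9
Slice 2: Δl = 2.2/cos2.5° = 2.202 m; N'_2 = 223·cos2.5° = 222.8; c'Δl = 35.89; W sinα = 9.7
Slice 3: Δl = 2.1/cos15.1° = 2.175 m; N'_3 = 200·cos15.1° = 193.1; c'Δl = 35.45; W sinα = 52.1
Slice 4: Δl = 2.5/cos29.5° = 2.872 m; N'_4 = 193·cos29.5° = 168.0; c'Δl = 46.82; W sinα = 95.0
Slice 5: Δl = 2.7/cos49.0° = 4.115 m; N'_5 = 101·cos49.0° = 66.3; c'Δl = 67.08; W sinα = 76.2
Σc'Δl = 221.7 kN/m; ΣN' = 732.8 kN/m; ΣW sinα = 218.2 kN/m
Resisting = 221.7 + 732.8·tan25.2° = 221.7 + 344.8 = 566.5 kN/m
FS = 566.5 / 218.2 = 2.596

FS = 2.60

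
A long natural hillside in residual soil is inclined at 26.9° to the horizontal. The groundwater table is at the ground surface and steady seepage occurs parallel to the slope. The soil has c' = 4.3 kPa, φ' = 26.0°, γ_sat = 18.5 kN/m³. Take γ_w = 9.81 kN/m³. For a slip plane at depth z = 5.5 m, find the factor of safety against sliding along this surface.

FS = 0.56

With seepage parallel to the slope and the water table at the surface, the effective normal stress on the slip plane uses the buoyant unit weight γ' = γ_sat − γ_w while the driving shear stress uses γ_sat:
FS = [c' + γ' z cos²β tanφ'] / [γ_sat z sinβ cosβ]
γ' = 18.5 − 9.81 = 8.69 kN/m³
Numerator = 4.3 + 8.69·5.5·cos²26.9°·tan26.0° = 4.3 + 8.69·5.5·0.7953·0.4877 = 22.839 kPa
Denominator = 18.5·5.5·sin26.9°·cos26.9° = 18.5·5.5·0.4524·0.8918 = 41.054 kPa
FS = 22.839 / 41.054 = 0.556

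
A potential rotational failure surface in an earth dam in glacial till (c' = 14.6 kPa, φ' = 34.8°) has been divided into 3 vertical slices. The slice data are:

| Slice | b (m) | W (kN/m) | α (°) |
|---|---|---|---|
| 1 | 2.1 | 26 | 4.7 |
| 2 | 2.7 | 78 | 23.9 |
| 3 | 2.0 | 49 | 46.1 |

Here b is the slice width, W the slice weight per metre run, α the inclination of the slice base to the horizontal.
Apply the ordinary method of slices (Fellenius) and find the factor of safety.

Ordinary method of slices: FS = Σ[c'·Δl_i + (W_i cosα_i)·tanφ'] / Σ W_i sinα_i, with Δl_i = b_i / cosα_i.
Slice 1: Δl = 2.1/cos4.7° = 2.107 m; N'_1 = 26·cos4.7° = 25.9; c'Δl = 30.76; W sinα = 2.1
Slice 2: Δl = 2.7/cos23.9° = 2.953 m; N'_2 = 78·cos23.9° = 71.3; c'Δl = 43.12; W sinα = 31.6
Slice 3: Δl = 2.0/cos46.1° = 2.884 m; N'_3 = 49·cos46.1° = 34.0; c'Δl = 42.11; W sinα = 35.3
Σc'Δl = 116.0 kN/m; ΣN' = 131.2 kN/m; ΣW sinα = 69.0 kN/m
Resisting = 116.0 + 131.2·tan34.8° = 116.0 + 91.2 = 207.2 kN/m
FS = 207.2 / 69.0 = 3.001

FS = 3.00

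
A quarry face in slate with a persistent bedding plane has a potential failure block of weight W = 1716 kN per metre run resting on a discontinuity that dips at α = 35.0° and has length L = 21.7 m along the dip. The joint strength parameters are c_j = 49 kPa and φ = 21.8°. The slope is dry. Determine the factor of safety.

FS = 1.65

Resolving the block weight along and normal to the plane and applying the Mohr–Coulomb strength on the joint:
N' = W cosα = 1716·cos35.0° = 1405.7 kN/m
Driving force T = W sinα = 1716·sin35.0° = 984.3 kN/m
Resisting force R = c_j·L + N'·tanφ = 49·21.7 + 1405.7·tan21.8° = 1063.3 + 562.2 = 1625.5 kN/m
FS = R / T = 1625.5 / 984.3 = 1.652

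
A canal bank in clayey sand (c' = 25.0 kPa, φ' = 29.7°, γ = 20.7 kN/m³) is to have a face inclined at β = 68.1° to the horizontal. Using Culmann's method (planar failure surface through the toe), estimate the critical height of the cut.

Culmann's analysis gives the critical failure plane at α_cr = (β + φ')/2 = (68.1 + 29.7)/2 = 48.9°, and the critical height
H_c = (4c'/γ) · sinβ cosφ' / [1 − cos(β − φ')]
    = (4·25.0/20.7) · sin68.1°·cos29.7° / [1 − cos(38.4°)]
    = 4.831 · 0.9278·0.8686 / [1 − 0.7837]
    = 4.831 · 0.8059 / 0.2163
    = 18.00 m

H_c = 18.00 m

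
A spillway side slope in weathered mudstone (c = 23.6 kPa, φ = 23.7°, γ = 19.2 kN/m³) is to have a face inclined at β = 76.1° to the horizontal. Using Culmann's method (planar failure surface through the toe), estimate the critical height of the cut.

H_c = 11.21 m

Culmann's analysis gives the critical failure plane at α_cr = (β + φ)/2 = (76.1 + 23.7)/2 = 49.9°, and the critical height
H_c = (4c/γ) · sinβ cosφ / [1 − cos(β − φ)]
    = (4·23.6/19.2) · sin76.1°·cos23.7° / [1 − cos(52.4°)]
    = 4.917 · 0.9707·0.9157 / [1 − 0.6101]
    = 4.917 · 0.8888 / 0.3899
    = 11.21 m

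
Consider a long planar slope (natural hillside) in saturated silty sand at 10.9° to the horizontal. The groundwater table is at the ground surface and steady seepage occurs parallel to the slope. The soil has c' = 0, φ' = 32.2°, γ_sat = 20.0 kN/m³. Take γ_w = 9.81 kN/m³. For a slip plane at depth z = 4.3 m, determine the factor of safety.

FS = 1.67

With seepage parallel to the slope and the water table at the surface, the effective normal stress on the slip plane uses the buoyant unit weight γ' = γ_sat − γ_w while the driving shear stress uses γ_sat:
FS = [c' + γ' z cos²β tanφ'] / [γ_sat z sinβ cosβ]
(For c' = 0 this reduces to FS = (γ'/γ_sat)·tanφ'/tanβ.)
γ' = 20.0 − 9.81 = 10.19 kN/m³
Numerator = 0.0 + 10.19·4.3·cos²10.9°·tan32.2° = 0.0 + 10.19·4.3·0.9642·0.6297 = 26.606 kPa
Denominator = 20.0·4.3·sin10.9°·cos10.9° = 20.0·4.3·0.1891·0.9820 = 15.969 kPa
FS = 26.606 / 15.969 = 1.666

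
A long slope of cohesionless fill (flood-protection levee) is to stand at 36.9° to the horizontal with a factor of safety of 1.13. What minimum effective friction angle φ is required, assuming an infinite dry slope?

FS = tanφ/tanβ ⇒ tanφ = FS · tanβ = 1.13 · tan36.9° = 0.8484
φ = arctan(0.8484) = 40.31°

φ = 40.3°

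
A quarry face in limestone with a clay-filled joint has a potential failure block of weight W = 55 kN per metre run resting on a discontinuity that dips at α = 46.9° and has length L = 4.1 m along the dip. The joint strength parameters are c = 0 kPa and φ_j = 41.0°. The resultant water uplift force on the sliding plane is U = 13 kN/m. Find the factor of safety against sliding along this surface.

Resolving the block weight along and normal to the plane and applying the Mohr–Coulomb strength on the joint:
N' = W cosα − U = 55·cos46.9° − 13 = 24.6 kN/m
Driving force T = W sinα = 55·sin46.9° = 40.2 kN/m
Resisting force R = c·L + N'·tanφ_j = 0·4.1 + 24.6·tan41.0° = 0.0 + 21.4 = 21.4 kN/m
FS = R / T = 21.4 / 40.2 = 0.532

FS = 0.53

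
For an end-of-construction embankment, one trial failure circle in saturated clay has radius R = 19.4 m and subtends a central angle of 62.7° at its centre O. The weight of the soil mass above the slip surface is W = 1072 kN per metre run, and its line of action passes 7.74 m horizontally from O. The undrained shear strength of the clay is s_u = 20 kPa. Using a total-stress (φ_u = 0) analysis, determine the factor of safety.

FS = 0.99

Taking moments about the centre O, the resisting moment is provided by the undrained shear strength acting along the arc:
Arc length L_a = R·θ = 19.4·(62.7°·π/180) = 19.4·1.0943 = 21.23 m
M_R = s_u·L_a·R = 20·21.23·19.4 = 8237.2 kN·m/m
M_D = W·d = 1072·7.74 = 8297.3 kN·m/m
FS = M_R / M_D = 8237.2 / 8297.3 = 0.993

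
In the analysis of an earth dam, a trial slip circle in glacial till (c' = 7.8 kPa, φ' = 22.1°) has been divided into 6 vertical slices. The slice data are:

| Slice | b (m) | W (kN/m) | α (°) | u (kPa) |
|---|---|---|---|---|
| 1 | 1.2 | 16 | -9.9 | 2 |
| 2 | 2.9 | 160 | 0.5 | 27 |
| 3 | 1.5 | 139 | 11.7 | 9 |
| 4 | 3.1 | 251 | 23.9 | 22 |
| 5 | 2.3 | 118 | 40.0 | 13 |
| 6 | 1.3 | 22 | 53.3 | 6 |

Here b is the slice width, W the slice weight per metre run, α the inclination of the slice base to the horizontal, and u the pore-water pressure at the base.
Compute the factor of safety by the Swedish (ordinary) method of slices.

Ordinary method of slices: FS = Σ[c'·Δl_i + (W_i cosα_i − u_i·Δl_i)·tanφ'] / Σ W_i sinα_i, with Δl_i = b_i / cosα_i.
Slice 1: Δl = 1.2/cos(-9.9°) = 1.218 m; N'_1 = 16·cos(-9.9°) − 2·1.218 = 13.3; c'Δl = 9.50; W sinα = -2.8
Slice 2: Δl = 2.9/cos0.5° = 2.900 m; N'_2 = 160·cos0.5° − 27·2.900 = 81.7; c'Δl = 22.62; W sinα = 1.4
Slice 3: Δl = 1.5/cos11.7° = 1.532 m; N'_3 = 139·cos11.7° − 9·1.532 = 122.3; c'Δl = 11.95; W sinα = 28.2
Slice 4: Δl = 3.1/cos23.9° = 3.391 m; N'_4 = 251·cos23.9° − 22·3.391 = 154.9; c'Δl = 26.45; W sinα = 101.7
Slice 5: Δl = 2.3/cos40.0° = 3.002 m; N'_5 = 118·cos40.0° − 13·3.002 = 51.4; c'Δl = 23.42; W sinα = 75.8
Slice 6: Δl = 1.3/cos53.3° = 2.175 m; N'_6 = 22·cos53.3° − 6·2.175 = 0.1; c'Δl = 16.97; W sinα = 17.6
Σc'Δl = 110.9 kN/m; ΣN' = 423.7 kN/m; ΣW sinα = 222.0 kN/m
Resisting = 110.9 + 423.7·tan22.1° = 110.9 + 172.0 = 282.9 kN/m
FS = 282.9 / 222.0 = 1.274

FS = 1.27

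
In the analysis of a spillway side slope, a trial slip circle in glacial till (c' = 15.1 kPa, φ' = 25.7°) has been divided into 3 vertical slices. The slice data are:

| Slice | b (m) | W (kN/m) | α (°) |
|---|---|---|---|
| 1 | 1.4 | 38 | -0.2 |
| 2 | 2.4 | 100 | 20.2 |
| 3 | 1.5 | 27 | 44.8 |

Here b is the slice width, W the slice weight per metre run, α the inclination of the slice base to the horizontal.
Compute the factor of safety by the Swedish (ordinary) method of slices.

Ordinary method of slices: FS = Σ[c'·Δl_i + (W_i cosα_i)·tanφ'] / Σ W_i sinα_i, with Δl_i = b_i / cosα_i.
Slice 1: Δl = 1.4/cos(-0.2°) = 1.400 m; N'_1 = 38·cos(-0.2°) = 38.0; c'Δl = 21.14; W sinα = -0.1
Slice 2: Δl = 2.4/cos20.2° = 2.557 m; N'_2 = 100·cos20.2° = 93.8; c'Δl = 38.62; W sinα = 34.5
Slice 3: Δl = 1.5/cos44.8° = 2.114 m; N'_3 = 27·cos44.8° = 19.2; c'Δl = 31.92; W sinα = 19.0
Σc'Δl = 91.7 kN/m; ΣN' = 151.0 kN/m; ΣW sinα = 53.4 kN/m
Resisting = 91.7 + 151.0·tan25.7° = 91.7 + 72.7 = 164.4 kN/m
FS = 164.4 / 53.4 = 3.076

FS = 3.08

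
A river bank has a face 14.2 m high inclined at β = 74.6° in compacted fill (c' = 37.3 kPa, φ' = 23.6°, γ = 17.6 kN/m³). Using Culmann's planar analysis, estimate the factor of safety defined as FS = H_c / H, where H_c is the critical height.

FS = 1.42

H_c = (4c'/γ) · sinβ cosφ' / [1 − cos(β − φ')]
    = (4·37.3/17.6) · sin74.6°·cos23.6° / [1 − cos51.0°]
    = 8.477 · 0.8835 / 0.3707 = 20.20 m
FS = H_c / H = 20.20 / 14.2 = 1.423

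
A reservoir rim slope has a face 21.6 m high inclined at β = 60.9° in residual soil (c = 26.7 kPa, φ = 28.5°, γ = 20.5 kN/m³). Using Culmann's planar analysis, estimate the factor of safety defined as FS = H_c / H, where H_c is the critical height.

FS = 1.19

H_c = (4c/γ) · sinβ cosφ / [1 − cos(β − φ)]
    = (4·26.7/20.5) · sin60.9°·cos28.5° / [1 − cos32.4°]
    = 5.210 · 0.7679 / 0.1557 = 25.70 m
FS = H_c / H = 25.70 / 21.6 = 1.190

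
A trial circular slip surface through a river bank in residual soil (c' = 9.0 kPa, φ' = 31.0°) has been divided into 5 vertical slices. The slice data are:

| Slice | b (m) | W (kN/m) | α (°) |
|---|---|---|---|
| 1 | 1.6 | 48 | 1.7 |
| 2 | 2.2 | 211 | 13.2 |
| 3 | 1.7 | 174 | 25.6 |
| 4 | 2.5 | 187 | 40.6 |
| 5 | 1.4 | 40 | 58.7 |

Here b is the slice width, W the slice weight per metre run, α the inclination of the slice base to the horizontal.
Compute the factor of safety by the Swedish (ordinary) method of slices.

Ordinary method of slices: FS = Σ[c'·Δl_i + (W_i cosα_i)·tanφ'] / Σ W_i sinα_i, with Δl_i = b_i / cosα_i.
Slice 1: Δl = 1.6/cos1.7° = 1.601 m; N'_1 = 48·cos1.7° = 48.0; c'Δl = 14.41; W sinα = 1.4
Slice 2: Δl = 2.2/cos13.2° = 2.260 m; N'_2 = 211·cos13.2° = 205.4; c'Δl = 20.34; W sinα = 48.2
Slice 3: Δl = 1.7/cos25.6° = 1.885 m; N'_3 = 174·cos25.6° = 156.9; c'Δl = 16.97; W sinα = 75.2
Slice 4: Δl = 2.5/cos40.6° = 3.293 m; N'_4 = 187·cos40.6° = 142.0; c'Δl = 29.63; W sinα = 121.7
Slice 5: Δl = 1.4/cos58.7° = 2.695 m; N'_5 = 40·cos58.7° = 20.8; c'Δl = 24.25; W sinα = 34.2
Σc'Δl = 105.6 kN/m; ΣN' = 573.1 kN/m; ΣW sinα = 280.7 kN/m
Resisting = 105.6 + 573.1·tan31.0° = 105.6 + 344.3 = 449.9 kN/m
FS = 449.9 / 280.7 = 1.603

FS = 1.60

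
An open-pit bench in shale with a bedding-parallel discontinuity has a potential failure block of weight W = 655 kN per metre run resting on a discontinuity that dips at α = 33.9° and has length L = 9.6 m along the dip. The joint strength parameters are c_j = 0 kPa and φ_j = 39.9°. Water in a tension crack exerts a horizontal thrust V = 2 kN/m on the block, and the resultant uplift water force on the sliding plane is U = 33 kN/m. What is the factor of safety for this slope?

Resolving the block weight along and normal to the plane and applying the Mohr–Coulomb strength on the joint:
N' = W cosα − U − V sinα = 655·cos33.9° − 33 − 2·sin33.9° = 509.5 kN/m
Driving force T = W sinα + V cosα = 655·sin33.9° + 2·cos33.9° = 367.0 kN/m
Resisting force R = c_j·L + N'·tanφ_j = 0·9.6 + 509.5·tan39.9° = 0.0 + 426.0 = 426.0 kN/m
FS = R / T = 426.0 / 367.0 = 1.161

FS = 1.16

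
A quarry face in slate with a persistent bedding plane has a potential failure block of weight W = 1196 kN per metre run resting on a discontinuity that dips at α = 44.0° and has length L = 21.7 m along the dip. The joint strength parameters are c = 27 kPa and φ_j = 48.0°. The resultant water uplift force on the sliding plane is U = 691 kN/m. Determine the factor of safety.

Resolving the block weight along and normal to the plane and applying the Mohr–Coulomb strength on the joint:
N' = W cosα − U = 1196·cos44.0° − 691 = 169.3 kN/m
Driving force T = W sinα = 1196·sin44.0° = 830.8 kN/m
Resisting force R = c·L + N'·tanφ_j = 27·21.7 + 169.3·tan48.0° = 585.9 + 188.1 = 774.0 kN/m
FS = R / T = 774.0 / 830.8 = 0.932

FS = 0.93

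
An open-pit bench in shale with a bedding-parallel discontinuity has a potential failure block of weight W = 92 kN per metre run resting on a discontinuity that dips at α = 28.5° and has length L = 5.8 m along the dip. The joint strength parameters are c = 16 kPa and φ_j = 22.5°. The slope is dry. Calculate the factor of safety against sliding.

Resolving the block weight along and normal to the plane and applying the Mohr–Coulomb strength on the joint:
N' = W cosα = 92·cos28.5° = 80.9 kN/m
Driving force T = W sinα = 92·sin28.5° = 43.9 kN/m
Resisting force R = c·L + N'·tanφ_j = 16·5.8 + 80.9·tan22.5° = 92.8 + 33.5 = 126.3 kN/m
FS = R / T = 126.3 / 43.9 = 2.877

FS = 2.88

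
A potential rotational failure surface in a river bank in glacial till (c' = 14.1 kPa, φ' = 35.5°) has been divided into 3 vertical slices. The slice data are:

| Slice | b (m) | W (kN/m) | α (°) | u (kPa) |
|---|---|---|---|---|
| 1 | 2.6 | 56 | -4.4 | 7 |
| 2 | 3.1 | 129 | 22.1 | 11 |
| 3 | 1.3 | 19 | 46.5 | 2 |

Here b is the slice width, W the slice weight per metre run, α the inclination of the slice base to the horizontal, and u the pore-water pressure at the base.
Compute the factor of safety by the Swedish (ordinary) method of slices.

FS = 3.50

Ordinary method of slices: FS = Σ[c'·Δl_i + (W_i cosα_i − u_i·Δl_i)·tanφ'] / Σ W_i sinα_i, with Δl_i = b_i / cosα_i.
Slice 1: Δl = 2.6/cos(-4.4°) = 2.608 m; N'_1 = 56·cos(-4.4°) − 7·2.608 = 37.6; c'Δl = 36.77; W sinα = -4.3
Slice 2: Δl = 3.1/cos22.1° = 3.346 m; N'_2 = 129·cos22.1° − 11·3.346 = 82.7; c'Δl = 47.18; W sinα = 48.5
Slice 3: Δl = 1.3/cos46.5° = 1.889 m; N'_3 = 19·cos46.5° − 2·1.889 = 9.3; c'Δl = 26.63; W sinα = 13.8
Σc'Δl = 110.6 kN/m; ΣN' = 129.6 kN/m; ΣW sinα = 58.0 kN/m
Resisting = 110.6 + 129.6·tan35.5° = 110.6 + 92.4 = 203.0 kN/m
FS = 203.0 / 58.0 = 3.499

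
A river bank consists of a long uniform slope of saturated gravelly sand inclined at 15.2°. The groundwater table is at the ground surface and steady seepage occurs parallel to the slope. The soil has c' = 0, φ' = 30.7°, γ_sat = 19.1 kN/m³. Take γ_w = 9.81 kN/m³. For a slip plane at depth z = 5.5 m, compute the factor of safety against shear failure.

FS = 1.06

With seepage parallel to the slope and the water table at the surface, the effective normal stress on the slip plane uses the buoyant unit weight γ' = γ_sat − γ_w while the driving shear stress uses γ_sat:
FS = [c' + γ' z cos²β tanφ'] / [γ_sat z sinβ cosβ]
(For c' = 0 this reduces to FS = (γ'/γ_sat)·tanφ'/tanβ.)
γ' = 19.1 − 9.81 = 9.29 kN/m³
Numerator = 0.0 + 9.29·5.5·cos²15.2°·tan30.7° = 0.0 + 9.29·5.5·0.9313·0.5938 = 28.252 kPa
Denominator = 19.1·5.5·sin15.2°·cos15.2° = 19.1·5.5·0.2622·0.9650 = 26.579 kPa
FS = 28.252 / 26.579 = 1.063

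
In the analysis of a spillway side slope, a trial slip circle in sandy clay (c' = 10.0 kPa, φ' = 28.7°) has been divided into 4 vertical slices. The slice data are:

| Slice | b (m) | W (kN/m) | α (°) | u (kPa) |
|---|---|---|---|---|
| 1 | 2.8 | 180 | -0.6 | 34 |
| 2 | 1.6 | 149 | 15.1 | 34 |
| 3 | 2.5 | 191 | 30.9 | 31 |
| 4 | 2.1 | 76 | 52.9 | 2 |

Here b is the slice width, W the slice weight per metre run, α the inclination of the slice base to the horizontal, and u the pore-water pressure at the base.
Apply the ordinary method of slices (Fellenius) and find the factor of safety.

FS = 1.35

Ordinary method of slices: FS = Σ[c'·Δl_i + (W_i cosα_i − u_i·Δl_i)·tanφ'] / Σ W_i sinα_i, with Δl_i = b_i / cosα_i.
Slice 1: Δl = 2.8/cos(-0.6°) = 2.800 m; N'_1 = 180·cos(-0.6°) − 34·2.800 = 84.8; c'Δl = 28.00; W sinα = -1.9
Slice 2: Δl = 1.6/cos15.1° = 1.657 m; N'_2 = 149·cos15.1° − 34·1.657 = 87.5; c'Δl = 16.57; W sinα = 38.8
Slice 3: Δl = 2.5/cos30.9° = 2.914 m; N'_3 = 191·cos30.9° − 31·2.914 = 73.6; c'Δl = 29.14; W sinα = 98.1
Slice 4: Δl = 2.1/cos52.9° = 3.481 m; N'_4 = 76·cos52.9° − 2·3.481 = 38.9; c'Δl = 34.81; W sinα = 60.6
Σc'Δl = 108.5 kN/m; ΣN' = 284.7 kN/m; ΣW sinα = 195.6 kN/m
Resisting = 108.5 + 284.7·tan28.7° = 108.5 + 155.9 = 264.4 kN/m
FS = 264.4 / 195.6 = 1.352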